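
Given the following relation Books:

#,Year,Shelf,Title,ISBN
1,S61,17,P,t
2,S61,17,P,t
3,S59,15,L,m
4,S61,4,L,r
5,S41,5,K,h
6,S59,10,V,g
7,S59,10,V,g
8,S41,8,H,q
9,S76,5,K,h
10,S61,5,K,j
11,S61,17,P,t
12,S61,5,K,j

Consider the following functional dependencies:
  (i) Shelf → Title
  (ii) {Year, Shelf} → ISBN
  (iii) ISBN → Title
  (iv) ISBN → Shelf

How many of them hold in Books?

(i) Shelf → Title: every LHS value maps to a single RHS value — holds.
(ii) {Year, Shelf} → ISBN: every LHS value maps to a single RHS value — holds.
(iii) ISBN → Title: every LHS value maps to a single RHS value — holds.
(iv) ISBN → Shelf: every LHS value maps to a single RHS value — holds.
4 of the 4 dependencies hold.

4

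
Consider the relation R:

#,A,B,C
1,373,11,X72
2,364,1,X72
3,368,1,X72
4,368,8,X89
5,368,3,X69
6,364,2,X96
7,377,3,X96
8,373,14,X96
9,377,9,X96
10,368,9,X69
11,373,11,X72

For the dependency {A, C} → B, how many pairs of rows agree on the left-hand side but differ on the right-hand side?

(A=373, C=X72): all 2 rows agree on B — 0 pairs.
(A=368, C=X69): violating pairs (5,10) — 1 pair.
(A=377, C=X96): violating pairs (7,9) — 1 pair.

2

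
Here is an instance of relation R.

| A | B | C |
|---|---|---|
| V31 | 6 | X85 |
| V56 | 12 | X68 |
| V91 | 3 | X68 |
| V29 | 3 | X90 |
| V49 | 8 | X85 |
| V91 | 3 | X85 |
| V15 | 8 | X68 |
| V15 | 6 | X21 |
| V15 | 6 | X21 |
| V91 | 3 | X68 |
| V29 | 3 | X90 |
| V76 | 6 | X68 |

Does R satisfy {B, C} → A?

Yes

(B=6, C=X85): 1 row → A = V31 ✓
(B=12, C=X68): 1 row → A = V56 ✓
(B=3, C=X68): 2 rows → A = V91, V91 ✓
(B=3, C=X90): 2 rows → A = V29, V29 ✓
(B=8, C=X85): 1 row → A = V49 ✓
(B=3, C=X85): 1 row → A = V91 ✓
(B=8, C=X68): 1 row → A = V15 ✓
(B=6, C=X21): 2 rows → A = V15, V15 ✓
(B=6, C=X68): 1 row → A = V76 ✓
Every {B, C} value is associated with a single A value, so {B, C} → A holds.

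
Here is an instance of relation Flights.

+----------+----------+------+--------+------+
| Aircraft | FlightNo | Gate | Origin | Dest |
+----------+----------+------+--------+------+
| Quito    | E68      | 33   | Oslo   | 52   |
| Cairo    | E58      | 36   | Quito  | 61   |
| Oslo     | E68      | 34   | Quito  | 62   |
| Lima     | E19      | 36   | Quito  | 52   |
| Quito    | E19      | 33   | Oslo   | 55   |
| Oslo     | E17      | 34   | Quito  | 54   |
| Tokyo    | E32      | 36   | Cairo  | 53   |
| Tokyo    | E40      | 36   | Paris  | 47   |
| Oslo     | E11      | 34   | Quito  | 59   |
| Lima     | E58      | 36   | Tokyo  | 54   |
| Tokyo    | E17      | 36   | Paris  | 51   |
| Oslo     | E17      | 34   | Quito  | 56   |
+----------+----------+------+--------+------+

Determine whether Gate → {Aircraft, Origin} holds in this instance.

No

Gate=33: 2 rows → {Aircraft,Origin} = (Quito, Oslo), (Quito, Oslo) ✓
Gate=36: 6 rows → {Aircraft,Origin} takes values {(Cairo, Quito), (Lima, Quito), (Tokyo, Cairo), (Tokyo, Paris), (Lima, Tokyo)} — violation
Gate=34: 4 rows → {Aircraft,Origin} = (Oslo, Quito), (Oslo, Quito), (Oslo, Quito), (Oslo, Quito) ✓
Two rows agree on Gate but differ on {Aircraft, Origin}, so Gate → {Aircraft, Origin} does not hold.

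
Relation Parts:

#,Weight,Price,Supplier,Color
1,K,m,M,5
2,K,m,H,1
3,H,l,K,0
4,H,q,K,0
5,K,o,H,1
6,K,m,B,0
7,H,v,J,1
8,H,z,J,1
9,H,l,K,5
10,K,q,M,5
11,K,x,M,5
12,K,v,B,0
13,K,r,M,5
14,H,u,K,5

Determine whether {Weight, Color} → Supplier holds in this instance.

(Weight=K, Color=5): rows 1, 10, 11, 13 → Supplier = M, M, M, M ✓
(Weight=K, Color=1): rows 2, 5 → Supplier = H, H ✓
(Weight=H, Color=0): rows 3, 4 → Supplier = K, K ✓
(Weight=K, Color=0): rows 6, 12 → Supplier = B, B ✓
(Weight=H, Color=1): rows 7, 8 → Supplier = J, J ✓
(Weight=H, Color=5): rows 9, 14 → Supplier = K, K ✓
Every {Weight, Color} value is associated with a single Supplier value, so {Weight, Color} → Supplier holds.

Yes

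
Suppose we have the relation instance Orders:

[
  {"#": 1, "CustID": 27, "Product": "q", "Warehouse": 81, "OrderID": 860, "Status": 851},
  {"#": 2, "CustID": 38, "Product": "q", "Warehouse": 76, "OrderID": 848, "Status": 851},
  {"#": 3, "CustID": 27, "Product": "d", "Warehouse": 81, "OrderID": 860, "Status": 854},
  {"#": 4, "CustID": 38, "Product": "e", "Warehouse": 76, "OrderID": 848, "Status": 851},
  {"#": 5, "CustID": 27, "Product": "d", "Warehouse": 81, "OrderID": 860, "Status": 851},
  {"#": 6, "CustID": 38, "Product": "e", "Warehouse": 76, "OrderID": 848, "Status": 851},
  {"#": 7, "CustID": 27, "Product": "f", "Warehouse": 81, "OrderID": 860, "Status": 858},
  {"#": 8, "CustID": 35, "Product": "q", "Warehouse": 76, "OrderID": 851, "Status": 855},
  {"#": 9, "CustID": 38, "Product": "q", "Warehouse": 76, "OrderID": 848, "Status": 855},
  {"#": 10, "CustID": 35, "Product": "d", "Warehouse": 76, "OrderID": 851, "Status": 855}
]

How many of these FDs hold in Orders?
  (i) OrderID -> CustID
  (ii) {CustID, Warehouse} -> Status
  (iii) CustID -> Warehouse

2

(i) OrderID -> CustID: every LHS value maps to a single RHS value — holds.
(ii) {CustID, Warehouse} -> Status: (CustID=27, Warehouse=81): rows 1, 3, 5, 7 → Status takes values {851, 854, 858} — violation; (CustID=38, Warehouse=76): rows 2, 4, 6, 9 → Status takes values {851, 855} — violation — fails.
(iii) CustID -> Warehouse: every LHS value maps to a single RHS value — holds.
2 of the 3 dependencies hold.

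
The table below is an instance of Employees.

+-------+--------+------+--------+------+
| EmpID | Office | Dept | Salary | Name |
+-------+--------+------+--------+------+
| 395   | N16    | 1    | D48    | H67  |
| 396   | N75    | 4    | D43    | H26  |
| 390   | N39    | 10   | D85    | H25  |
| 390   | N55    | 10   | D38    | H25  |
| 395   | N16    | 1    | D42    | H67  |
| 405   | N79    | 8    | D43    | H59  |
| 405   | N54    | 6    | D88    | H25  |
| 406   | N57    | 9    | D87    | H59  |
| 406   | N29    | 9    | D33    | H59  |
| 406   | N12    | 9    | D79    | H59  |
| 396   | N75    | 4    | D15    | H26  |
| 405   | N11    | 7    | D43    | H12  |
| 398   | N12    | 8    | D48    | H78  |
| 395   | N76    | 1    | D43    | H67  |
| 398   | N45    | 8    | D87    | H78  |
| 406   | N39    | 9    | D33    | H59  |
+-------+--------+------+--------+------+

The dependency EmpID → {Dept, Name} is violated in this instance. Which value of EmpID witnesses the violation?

405

EmpID=395: 3 rows → {Dept,Name} = (1, H67), (1, H67), (1, H67) ✓
EmpID=396: 2 rows → {Dept,Name} = (4, H26), (4, H26) ✓
EmpID=390: 2 rows → {Dept,Name} = (10, H25), (10, H25) ✓
EmpID=405: 3 rows → {Dept,Name} takes values {(8, H59), (6, H25), (7, H12)} — violation
EmpID=406: 4 rows → {Dept,Name} = (9, H59), (9, H59), (9, H59), (9, H59) ✓
EmpID=398: 2 rows → {Dept,Name} = (8, H78), (8, H78) ✓
The only EmpID value with inconsistent RHS is EmpID=405.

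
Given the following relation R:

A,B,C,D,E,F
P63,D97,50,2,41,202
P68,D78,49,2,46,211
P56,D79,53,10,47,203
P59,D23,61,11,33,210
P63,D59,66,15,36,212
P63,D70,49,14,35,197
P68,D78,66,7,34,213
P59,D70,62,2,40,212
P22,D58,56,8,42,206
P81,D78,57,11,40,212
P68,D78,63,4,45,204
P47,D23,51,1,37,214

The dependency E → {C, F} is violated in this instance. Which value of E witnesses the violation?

40

E=41: 1 row → {C,F} = (50, 202) ✓
E=46: 1 row → {C,F} = (49, 211) ✓
E=47: 1 row → {C,F} = (53, 203) ✓
E=33: 1 row → {C,F} = (61, 210) ✓
E=36: 1 row → {C,F} = (66, 212) ✓
E=35: 1 row → {C,F} = (49, 197) ✓
E=34: 1 row → {C,F} = (66, 213) ✓
E=40: 2 rows → {C,F} takes values {(62, 212), (57, 212)} — violation
E=42: 1 row → {C,F} = (56, 206) ✓
E=45: 1 row → {C,F} = (63, 204) ✓
E=37: 1 row → {C,F} = (51, 214) ✓
The only E value with inconsistent RHS is E=40.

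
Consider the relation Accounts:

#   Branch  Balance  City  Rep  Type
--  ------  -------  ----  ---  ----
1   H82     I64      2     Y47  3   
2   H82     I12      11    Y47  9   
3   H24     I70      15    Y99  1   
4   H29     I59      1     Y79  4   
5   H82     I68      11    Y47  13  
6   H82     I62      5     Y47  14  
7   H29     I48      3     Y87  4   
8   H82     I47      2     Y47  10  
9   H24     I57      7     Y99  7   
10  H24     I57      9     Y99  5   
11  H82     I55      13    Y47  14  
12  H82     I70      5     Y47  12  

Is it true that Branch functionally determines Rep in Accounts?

No

Branch=H82: rows 1, 2, 5, 6, 8, 11, 12 → Rep = Y47, Y47, Y47, Y47, Y47, Y47, Y47 ✓
Branch=H24: rows 3, 9, 10 → Rep = Y99, Y99, Y99 ✓
Branch=H29: rows 4, 7 → Rep takes values {Y79, Y87} — violation
Two rows agree on Branch but differ on Rep, so Branch -> Rep does not hold.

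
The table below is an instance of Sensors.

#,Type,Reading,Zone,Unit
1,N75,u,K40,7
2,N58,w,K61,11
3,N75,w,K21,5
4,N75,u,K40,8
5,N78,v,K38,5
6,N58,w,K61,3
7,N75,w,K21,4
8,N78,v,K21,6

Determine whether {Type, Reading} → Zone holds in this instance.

No

(Type=N75, Reading=u): rows 1, 4 → Zone = K40, K40 ✓
(Type=N58, Reading=w): rows 2, 6 → Zone = K61, K61 ✓
(Type=N75, Reading=w): rows 3, 7 → Zone = K21, K21 ✓
(Type=N78, Reading=v): rows 5, 8 → Zone takes values {K38, K21} — violation
Two rows agree on {Type, Reading} but differ on Zone, so {Type, Reading} → Zone does not hold.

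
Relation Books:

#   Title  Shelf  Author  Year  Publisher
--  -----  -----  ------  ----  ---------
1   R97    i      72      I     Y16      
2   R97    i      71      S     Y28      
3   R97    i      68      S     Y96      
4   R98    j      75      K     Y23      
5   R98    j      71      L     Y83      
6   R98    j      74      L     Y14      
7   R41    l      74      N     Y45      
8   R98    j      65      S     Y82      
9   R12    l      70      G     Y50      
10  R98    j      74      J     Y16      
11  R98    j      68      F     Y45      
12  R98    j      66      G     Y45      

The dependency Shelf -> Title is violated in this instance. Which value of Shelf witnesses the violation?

Shelf=i: rows 1, 2, 3 → Title = R97, R97, R97 ✓
Shelf=j: rows 4, 5, 6, 8, 10, 11, 12 → Title = R98, R98, R98, R98, R98, R98, R98 ✓
Shelf=l: rows 7, 9 → Title takes values {R41, R12} — violation
The only Shelf value with inconsistent Title is Shelf=l.

l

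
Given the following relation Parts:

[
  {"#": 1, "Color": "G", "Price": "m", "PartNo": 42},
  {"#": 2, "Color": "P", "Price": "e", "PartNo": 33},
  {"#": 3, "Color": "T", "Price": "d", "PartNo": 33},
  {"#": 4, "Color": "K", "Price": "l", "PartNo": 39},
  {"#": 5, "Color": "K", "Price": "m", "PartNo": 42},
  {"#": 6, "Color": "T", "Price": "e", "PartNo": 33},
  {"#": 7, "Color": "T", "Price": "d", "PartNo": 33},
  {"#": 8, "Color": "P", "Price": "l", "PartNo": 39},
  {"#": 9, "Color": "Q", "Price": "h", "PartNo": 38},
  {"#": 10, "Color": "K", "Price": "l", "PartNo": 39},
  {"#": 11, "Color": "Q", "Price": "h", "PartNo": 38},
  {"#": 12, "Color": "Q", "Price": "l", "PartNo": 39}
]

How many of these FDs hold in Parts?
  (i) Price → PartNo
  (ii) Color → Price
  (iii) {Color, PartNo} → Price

1

(i) Price → PartNo: every LHS value maps to a single RHS value — holds.
(ii) Color → Price: Color=P: rows 2, 8 → Price takes values {e, l} — violation; Color=T: rows 3, 6, 7 → Price takes values {d, e} — violation; Color=K: rows 4, 5, 10 → Price takes values {l, m} — violation; Color=Q: rows 9, 11, 12 → Price takes values {h, l} — violation — fails.
(iii) {Color, PartNo} → Price: (Color=T, PartNo=33): rows 3, 6, 7 → Price takes values {d, e} — violation — fails.
1 of the 3 dependencies holds.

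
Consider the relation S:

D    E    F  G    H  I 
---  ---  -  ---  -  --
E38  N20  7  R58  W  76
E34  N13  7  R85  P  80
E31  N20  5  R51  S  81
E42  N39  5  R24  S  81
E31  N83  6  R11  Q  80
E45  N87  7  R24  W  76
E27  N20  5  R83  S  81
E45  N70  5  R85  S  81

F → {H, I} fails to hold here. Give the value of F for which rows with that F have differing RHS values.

7

F=7: 3 rows → {H,I} takes values {(W, 76), (P, 80)} — violation
F=5: 4 rows → {H,I} = (S, 81), (S, 81), (S, 81), (S, 81) ✓
F=6: 1 row → {H,I} = (Q, 80) ✓
The only F value with inconsistent RHS is F=7.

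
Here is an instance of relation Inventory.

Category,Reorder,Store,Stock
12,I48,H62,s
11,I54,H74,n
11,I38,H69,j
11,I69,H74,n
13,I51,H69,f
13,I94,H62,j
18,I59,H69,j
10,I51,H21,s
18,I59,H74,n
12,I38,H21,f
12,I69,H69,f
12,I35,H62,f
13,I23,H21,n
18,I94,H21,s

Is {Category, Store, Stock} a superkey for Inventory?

No

Two distinct rows share (Category=11, Store=H74, Stock=n), so {Category, Store, Stock} does not determine every attribute — not a superkey.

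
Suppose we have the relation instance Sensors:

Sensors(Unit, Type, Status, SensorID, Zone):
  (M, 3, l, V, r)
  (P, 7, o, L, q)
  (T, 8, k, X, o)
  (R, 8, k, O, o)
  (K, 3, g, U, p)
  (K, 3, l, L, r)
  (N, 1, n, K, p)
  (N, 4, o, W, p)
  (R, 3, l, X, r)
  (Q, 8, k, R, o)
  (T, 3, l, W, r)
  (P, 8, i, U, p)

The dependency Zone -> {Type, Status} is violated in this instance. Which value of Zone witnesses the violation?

p

Zone=r: 4 rows → {Type,Status} = (3, l), (3, l), (3, l), (3, l) ✓
Zone=q: 1 row → {Type,Status} = (7, o) ✓
Zone=o: 3 rows → {Type,Status} = (8, k), (8, k), (8, k) ✓
Zone=p: 4 rows → {Type,Status} takes values {(3, g), (1, n), (4, o), (8, i)} — violation
The only Zone value with inconsistent RHS is Zone=p.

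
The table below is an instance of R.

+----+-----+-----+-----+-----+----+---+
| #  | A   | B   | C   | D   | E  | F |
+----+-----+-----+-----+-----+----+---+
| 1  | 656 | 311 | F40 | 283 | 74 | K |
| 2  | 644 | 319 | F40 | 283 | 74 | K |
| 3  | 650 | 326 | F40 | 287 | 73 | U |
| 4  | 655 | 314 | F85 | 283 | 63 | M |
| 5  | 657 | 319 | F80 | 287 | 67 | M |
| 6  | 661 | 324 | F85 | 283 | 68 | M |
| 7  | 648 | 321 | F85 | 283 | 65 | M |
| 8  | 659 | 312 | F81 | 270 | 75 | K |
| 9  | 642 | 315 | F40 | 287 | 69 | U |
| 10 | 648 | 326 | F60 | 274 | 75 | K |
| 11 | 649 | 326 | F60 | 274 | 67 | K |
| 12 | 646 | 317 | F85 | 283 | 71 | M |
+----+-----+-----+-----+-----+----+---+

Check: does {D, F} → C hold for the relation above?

Yes

(D=283, F=K): rows 1, 2 → C = F40, F40 ✓
(D=287, F=U): rows 3, 9 → C = F40, F40 ✓
(D=283, F=M): rows 4, 6, 7, 12 → C = F85, F85, F85, F85 ✓
(D=287, F=M): row 5 → C = F80 ✓
(D=270, F=K): row 8 → C = F81 ✓
(D=274, F=K): rows 10, 11 → C = F60, F60 ✓
Every {D, F} value is associated with a single C value, so {D, F} → C holds.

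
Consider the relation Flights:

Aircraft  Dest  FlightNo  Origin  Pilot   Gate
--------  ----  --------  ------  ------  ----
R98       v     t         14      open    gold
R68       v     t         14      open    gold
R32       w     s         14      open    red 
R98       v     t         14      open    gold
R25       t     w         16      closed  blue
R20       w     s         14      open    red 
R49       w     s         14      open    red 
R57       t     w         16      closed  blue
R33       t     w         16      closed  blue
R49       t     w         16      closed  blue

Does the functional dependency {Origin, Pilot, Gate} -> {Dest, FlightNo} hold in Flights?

Yes

(Origin=14, Pilot=open, Gate=gold): 3 rows → {Dest,FlightNo} = (v, t), (v, t), (v, t) ✓
(Origin=14, Pilot=open, Gate=red): 3 rows → {Dest,FlightNo} = (w, s), (w, s), (w, s) ✓
(Origin=16, Pilot=closed, Gate=blue): 4 rows → {Dest,FlightNo} = (t, w), (t, w), (t, w), (t, w) ✓
Every {Origin, Pilot, Gate} value is associated with a single {Dest, FlightNo} value, so {Origin, Pilot, Gate} -> {Dest, FlightNo} holds.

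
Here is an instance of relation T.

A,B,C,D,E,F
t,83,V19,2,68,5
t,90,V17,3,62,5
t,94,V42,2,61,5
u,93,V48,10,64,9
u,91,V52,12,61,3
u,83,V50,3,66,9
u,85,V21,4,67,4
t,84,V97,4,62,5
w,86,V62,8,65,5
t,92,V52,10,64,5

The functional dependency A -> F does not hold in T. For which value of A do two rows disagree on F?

A=t: 5 rows → F = 5, 5, 5, 5, 5 ✓
A=u: 4 rows → F takes values {9, 3, 4} — violation
A=w: 1 row → F = 5 ✓
The only A value with inconsistent F is A=u.

u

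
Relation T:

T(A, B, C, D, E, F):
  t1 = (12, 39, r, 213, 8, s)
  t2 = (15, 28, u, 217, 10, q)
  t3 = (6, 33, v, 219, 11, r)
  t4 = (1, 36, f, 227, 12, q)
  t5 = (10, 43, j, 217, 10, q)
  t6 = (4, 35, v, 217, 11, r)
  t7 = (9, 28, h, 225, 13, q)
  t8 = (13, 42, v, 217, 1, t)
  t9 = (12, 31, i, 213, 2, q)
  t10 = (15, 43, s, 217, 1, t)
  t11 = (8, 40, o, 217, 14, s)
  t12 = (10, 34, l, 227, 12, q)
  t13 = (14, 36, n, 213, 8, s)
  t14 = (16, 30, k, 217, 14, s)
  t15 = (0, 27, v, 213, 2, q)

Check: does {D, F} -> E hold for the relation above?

(D=213, F=s): rows 1, 13 → E = 8, 8 ✓
(D=217, F=q): rows 2, 5 → E = 10, 10 ✓
(D=219, F=r): row 3 → E = 11 ✓
(D=227, F=q): rows 4, 12 → E = 12, 12 ✓
(D=217, F=r): row 6 → E = 11 ✓
(D=225, F=q): row 7 → E = 13 ✓
(D=217, F=t): rows 8, 10 → E = 1, 1 ✓
(D=213, F=q): rows 9, 15 → E = 2, 2 ✓
(D=217, F=s): rows 11, 14 → E = 14, 14 ✓
Every {D, F} value is associated with a single E value, so {D, F} -> E holds.

Yes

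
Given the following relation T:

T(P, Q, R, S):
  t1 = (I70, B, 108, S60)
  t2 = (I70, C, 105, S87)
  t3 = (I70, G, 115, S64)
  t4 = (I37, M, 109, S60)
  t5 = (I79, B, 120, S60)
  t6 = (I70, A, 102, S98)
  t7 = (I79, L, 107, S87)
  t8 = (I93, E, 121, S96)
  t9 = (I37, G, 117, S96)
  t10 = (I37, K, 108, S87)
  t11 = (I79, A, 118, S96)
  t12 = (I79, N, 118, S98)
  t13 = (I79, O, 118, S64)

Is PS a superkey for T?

All 13 rows have distinct PS values, so PS → (all attributes) holds and PS is a superkey.

Yes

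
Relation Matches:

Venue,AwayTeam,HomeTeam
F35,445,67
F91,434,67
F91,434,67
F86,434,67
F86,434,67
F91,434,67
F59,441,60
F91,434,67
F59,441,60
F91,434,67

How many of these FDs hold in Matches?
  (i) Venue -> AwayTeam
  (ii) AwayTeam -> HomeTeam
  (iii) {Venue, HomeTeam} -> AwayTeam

(i) Venue -> AwayTeam: every LHS value maps to a single RHS value — holds.
(ii) AwayTeam -> HomeTeam: every LHS value maps to a single RHS value — holds.
(iii) {Venue, HomeTeam} -> AwayTeam: every LHS value maps to a single RHS value — holds.
3 of the 3 dependencies hold.

3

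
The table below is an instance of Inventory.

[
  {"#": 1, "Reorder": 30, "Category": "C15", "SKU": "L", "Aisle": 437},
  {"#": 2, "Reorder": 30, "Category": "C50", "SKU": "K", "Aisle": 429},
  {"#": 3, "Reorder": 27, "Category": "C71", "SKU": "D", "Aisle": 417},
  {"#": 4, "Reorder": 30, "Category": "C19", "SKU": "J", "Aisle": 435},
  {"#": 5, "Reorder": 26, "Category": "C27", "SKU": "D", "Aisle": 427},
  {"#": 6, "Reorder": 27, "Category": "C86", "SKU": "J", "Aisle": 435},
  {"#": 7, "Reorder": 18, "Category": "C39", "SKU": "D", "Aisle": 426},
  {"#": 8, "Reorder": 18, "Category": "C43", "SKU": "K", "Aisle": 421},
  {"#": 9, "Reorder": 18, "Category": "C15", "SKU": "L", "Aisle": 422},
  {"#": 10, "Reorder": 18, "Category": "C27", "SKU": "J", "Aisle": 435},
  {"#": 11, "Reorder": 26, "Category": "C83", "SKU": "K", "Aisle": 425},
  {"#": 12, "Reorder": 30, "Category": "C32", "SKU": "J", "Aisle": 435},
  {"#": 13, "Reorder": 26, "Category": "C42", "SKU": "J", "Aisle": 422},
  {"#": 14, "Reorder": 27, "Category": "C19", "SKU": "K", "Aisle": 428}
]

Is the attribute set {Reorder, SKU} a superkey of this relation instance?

Rows 4 and 12 have the same {Reorder, SKU} value (Reorder=30, SKU=J) but are distinct tuples, so {Reorder, SKU} does not determine every attribute — not a superkey.

No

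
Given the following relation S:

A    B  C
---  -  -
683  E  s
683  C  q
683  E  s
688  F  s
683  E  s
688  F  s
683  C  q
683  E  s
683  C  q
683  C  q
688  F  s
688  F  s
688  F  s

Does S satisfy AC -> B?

Yes

(A=683, C=s): 4 rows → B = E, E, E, E ✓
(A=683, C=q): 4 rows → B = C, C, C, C ✓
(A=688, C=s): 5 rows → B = F, F, F, F, F ✓
Every AC value is associated with a single B value, so AC -> B holds.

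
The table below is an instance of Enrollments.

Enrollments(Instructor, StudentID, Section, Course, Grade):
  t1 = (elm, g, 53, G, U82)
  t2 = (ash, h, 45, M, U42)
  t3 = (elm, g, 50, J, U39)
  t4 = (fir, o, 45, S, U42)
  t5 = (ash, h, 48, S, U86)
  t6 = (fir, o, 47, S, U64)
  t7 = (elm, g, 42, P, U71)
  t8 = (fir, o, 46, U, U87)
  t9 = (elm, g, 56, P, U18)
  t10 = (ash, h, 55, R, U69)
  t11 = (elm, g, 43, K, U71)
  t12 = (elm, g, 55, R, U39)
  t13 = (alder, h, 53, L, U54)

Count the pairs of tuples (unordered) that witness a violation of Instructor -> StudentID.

0

Instructor=elm: all 6 rows agree on StudentID — 0 pairs.
Instructor=ash: all 3 rows agree on StudentID — 0 pairs.
Instructor=fir: all 3 rows agree on StudentID — 0 pairs.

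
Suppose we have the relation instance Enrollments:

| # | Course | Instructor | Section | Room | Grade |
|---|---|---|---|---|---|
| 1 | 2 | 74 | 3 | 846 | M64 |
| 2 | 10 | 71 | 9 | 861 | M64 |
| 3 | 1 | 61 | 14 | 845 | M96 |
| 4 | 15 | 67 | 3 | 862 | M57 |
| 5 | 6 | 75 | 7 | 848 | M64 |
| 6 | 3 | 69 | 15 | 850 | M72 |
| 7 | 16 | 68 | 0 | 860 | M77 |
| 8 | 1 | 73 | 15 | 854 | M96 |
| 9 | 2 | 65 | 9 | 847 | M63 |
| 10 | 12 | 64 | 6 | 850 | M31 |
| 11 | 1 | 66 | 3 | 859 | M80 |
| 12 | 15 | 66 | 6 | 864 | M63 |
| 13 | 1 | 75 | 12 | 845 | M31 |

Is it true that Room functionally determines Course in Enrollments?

Room=846: row 1 → Course = 2 ✓
Room=861: row 2 → Course = 10 ✓
Room=845: rows 3, 13 → Course = 1, 1 ✓
Room=862: row 4 → Course = 15 ✓
Room=848: row 5 → Course = 6 ✓
Room=850: rows 6, 10 → Course takes values {3, 12} — violation
Room=860: row 7 → Course = 16 ✓
Room=854: row 8 → Course = 1 ✓
Room=847: row 9 → Course = 2 ✓
Room=859: row 11 → Course = 1 ✓
Room=864: row 12 → Course = 15 ✓
Two rows agree on Room but differ on Course, so Room -> Course does not hold.

No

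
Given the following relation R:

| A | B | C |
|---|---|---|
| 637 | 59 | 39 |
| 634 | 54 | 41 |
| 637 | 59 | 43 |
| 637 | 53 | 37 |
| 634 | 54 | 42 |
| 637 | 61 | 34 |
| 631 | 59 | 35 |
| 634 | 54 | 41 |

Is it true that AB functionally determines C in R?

(A=637, B=59): 2 rows → C takes values {39, 43} — violation
(A=634, B=54): 3 rows → C takes values {41, 42} — violation
(A=637, B=53): 1 row → C = 37 ✓
(A=637, B=61): 1 row → C = 34 ✓
(A=631, B=59): 1 row → C = 35 ✓
Two rows agree on AB but differ on C, so AB -> C does not hold.

No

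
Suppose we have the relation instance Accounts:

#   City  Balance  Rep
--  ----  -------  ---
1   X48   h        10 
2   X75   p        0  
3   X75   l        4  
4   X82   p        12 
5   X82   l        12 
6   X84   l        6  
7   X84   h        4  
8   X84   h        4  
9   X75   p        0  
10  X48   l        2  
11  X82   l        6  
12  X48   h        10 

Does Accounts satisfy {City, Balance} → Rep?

(City=X48, Balance=h): rows 1, 12 → Rep = 10, 10 ✓
(City=X75, Balance=p): rows 2, 9 → Rep = 0, 0 ✓
(City=X75, Balance=l): row 3 → Rep = 4 ✓
(City=X82, Balance=p): row 4 → Rep = 12 ✓
(City=X82, Balance=l): rows 5, 11 → Rep takes values {12, 6} — violation
(City=X84, Balance=l): row 6 → Rep = 6 ✓
(City=X84, Balance=h): rows 7, 8 → Rep = 4, 4 ✓
(City=X48, Balance=l): row 10 → Rep = 2 ✓
Two rows agree on {City, Balance} but differ on Rep, so {City, Balance} → Rep does not hold.

No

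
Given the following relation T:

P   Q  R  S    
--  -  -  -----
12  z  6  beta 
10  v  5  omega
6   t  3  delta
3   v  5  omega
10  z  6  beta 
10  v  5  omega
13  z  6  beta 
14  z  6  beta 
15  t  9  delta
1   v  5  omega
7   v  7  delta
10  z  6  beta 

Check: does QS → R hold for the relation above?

No

(Q=z, S=beta): 5 rows → R = 6, 6, 6, 6, 6 ✓
(Q=v, S=omega): 4 rows → R = 5, 5, 5, 5 ✓
(Q=t, S=delta): 2 rows → R takes values {3, 9} — violation
(Q=v, S=delta): 1 row → R = 7 ✓
Two rows agree on QS but differ on R, so QS → R does not hold.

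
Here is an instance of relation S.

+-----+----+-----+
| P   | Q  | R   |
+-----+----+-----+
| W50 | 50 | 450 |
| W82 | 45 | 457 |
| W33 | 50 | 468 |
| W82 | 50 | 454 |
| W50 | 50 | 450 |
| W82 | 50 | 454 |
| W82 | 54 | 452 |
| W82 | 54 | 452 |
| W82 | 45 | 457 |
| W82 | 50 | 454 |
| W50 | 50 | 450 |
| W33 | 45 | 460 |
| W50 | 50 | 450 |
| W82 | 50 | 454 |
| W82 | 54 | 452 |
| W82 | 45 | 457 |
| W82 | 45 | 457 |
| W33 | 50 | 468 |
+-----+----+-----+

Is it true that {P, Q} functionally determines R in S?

Yes

(P=W50, Q=50): 4 rows → R = 450, 450, 450, 450 ✓
(P=W82, Q=45): 4 rows → R = 457, 457, 457, 457 ✓
(P=W33, Q=50): 2 rows → R = 468, 468 ✓
(P=W82, Q=50): 4 rows → R = 454, 454, 454, 454 ✓
(P=W82, Q=54): 3 rows → R = 452, 452, 452 ✓
(P=W33, Q=45): 1 row → R = 460 ✓
Every {P, Q} value is associated with a single R value, so {P, Q} → R holds.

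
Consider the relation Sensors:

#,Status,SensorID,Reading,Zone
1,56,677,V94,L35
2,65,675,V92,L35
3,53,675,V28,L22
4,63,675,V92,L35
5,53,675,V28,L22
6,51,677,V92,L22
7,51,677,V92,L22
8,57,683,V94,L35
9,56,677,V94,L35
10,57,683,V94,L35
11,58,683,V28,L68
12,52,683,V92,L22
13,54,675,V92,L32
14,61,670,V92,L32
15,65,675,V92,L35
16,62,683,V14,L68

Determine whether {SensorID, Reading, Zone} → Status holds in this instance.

No

(SensorID=677, Reading=V94, Zone=L35): rows 1, 9 → Status = 56, 56 ✓
(SensorID=675, Reading=V92, Zone=L35): rows 2, 4, 15 → Status takes values {65, 63} — violation
(SensorID=675, Reading=V28, Zone=L22): rows 3, 5 → Status = 53, 53 ✓
(SensorID=677, Reading=V92, Zone=L22): rows 6, 7 → Status = 51, 51 ✓
(SensorID=683, Reading=V94, Zone=L35): rows 8, 10 → Status = 57, 57 ✓
(SensorID=683, Reading=V28, Zone=L68): row 11 → Status = 58 ✓
(SensorID=683, Reading=V92, Zone=L22): row 12 → Status = 52 ✓
(SensorID=675, Reading=V92, Zone=L32): row 13 → Status = 54 ✓
(SensorID=670, Reading=V92, Zone=L32): row 14 → Status = 61 ✓
(SensorID=683, Reading=V14, Zone=L68): row 16 → Status = 62 ✓
Two rows agree on {SensorID, Reading, Zone} but differ on Status, so {SensorID, Reading, Zone} → Status does not hold.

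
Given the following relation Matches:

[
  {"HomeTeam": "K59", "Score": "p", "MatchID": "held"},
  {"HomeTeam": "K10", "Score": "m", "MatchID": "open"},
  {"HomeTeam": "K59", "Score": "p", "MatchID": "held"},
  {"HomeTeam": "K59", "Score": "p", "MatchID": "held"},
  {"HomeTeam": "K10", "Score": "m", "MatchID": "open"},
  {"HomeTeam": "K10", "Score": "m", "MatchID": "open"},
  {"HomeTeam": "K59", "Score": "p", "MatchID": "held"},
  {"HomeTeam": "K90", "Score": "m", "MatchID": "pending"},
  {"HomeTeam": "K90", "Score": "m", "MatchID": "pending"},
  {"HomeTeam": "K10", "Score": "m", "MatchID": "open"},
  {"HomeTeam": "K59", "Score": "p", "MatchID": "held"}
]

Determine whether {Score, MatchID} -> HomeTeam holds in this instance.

(Score=p, MatchID=held): 5 rows → HomeTeam = K59, K59, K59, K59, K59 ✓
(Score=m, MatchID=open): 4 rows → HomeTeam = K10, K10, K10, K10 ✓
(Score=m, MatchID=pending): 2 rows → HomeTeam = K90, K90 ✓
Every {Score, MatchID} value is associated with a single HomeTeam value, so {Score, MatchID} -> HomeTeam holds.

Yes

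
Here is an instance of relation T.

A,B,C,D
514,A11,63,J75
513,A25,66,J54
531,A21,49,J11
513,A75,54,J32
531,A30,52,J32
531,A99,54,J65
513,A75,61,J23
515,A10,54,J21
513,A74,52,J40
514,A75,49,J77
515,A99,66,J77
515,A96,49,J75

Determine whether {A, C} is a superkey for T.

Yes

All 12 rows have distinct {A, C} values, so {A, C} → (all attributes) holds and {A, C} is a superkey.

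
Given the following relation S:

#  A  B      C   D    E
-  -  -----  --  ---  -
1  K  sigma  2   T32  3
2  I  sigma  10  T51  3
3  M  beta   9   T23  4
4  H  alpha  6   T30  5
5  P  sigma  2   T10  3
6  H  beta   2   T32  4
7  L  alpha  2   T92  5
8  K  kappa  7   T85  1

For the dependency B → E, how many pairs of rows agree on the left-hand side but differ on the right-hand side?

0

B=sigma: all 3 rows agree on E — 0 pairs.
B=beta: all 2 rows agree on E — 0 pairs.
B=alpha: all 2 rows agree on E — 0 pairs.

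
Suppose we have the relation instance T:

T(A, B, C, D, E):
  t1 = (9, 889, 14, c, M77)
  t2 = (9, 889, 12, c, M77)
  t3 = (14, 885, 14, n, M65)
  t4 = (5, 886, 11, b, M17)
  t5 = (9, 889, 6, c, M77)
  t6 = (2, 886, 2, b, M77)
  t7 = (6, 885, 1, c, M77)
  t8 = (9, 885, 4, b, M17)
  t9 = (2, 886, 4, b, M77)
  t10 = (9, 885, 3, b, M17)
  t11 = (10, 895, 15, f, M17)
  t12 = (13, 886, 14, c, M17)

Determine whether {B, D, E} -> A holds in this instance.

(B=889, D=c, E=M77): rows 1, 2, 5 → A = 9, 9, 9 ✓
(B=885, D=n, E=M65): row 3 → A = 14 ✓
(B=886, D=b, E=M17): row 4 → A = 5 ✓
(B=886, D=b, E=M77): rows 6, 9 → A = 2, 2 ✓
(B=885, D=c, E=M77): row 7 → A = 6 ✓
(B=885, D=b, E=M17): rows 8, 10 → A = 9, 9 ✓
(B=895, D=f, E=M17): row 11 → A = 10 ✓
(B=886, D=c, E=M17): row 12 → A = 13 ✓
Every {B, D, E} value is associated with a single A value, so {B, D, E} -> A holds.

Yes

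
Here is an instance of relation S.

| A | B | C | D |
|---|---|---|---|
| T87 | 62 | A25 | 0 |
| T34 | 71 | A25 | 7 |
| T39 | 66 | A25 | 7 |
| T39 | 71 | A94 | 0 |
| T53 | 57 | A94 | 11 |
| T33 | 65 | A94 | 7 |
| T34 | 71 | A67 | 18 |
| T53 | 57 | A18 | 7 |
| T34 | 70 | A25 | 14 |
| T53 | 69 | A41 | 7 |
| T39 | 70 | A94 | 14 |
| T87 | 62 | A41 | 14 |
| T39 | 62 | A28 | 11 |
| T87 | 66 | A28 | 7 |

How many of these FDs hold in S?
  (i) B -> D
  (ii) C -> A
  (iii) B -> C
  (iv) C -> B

0

(i) B -> D: B=62: 3 rows → D takes values {0, 14, 11} — violation; B=71: 3 rows → D takes values {7, 0, 18} — violation; B=57: 2 rows → D takes values {11, 7} — violation — fails.
(ii) C -> A: C=A25: 4 rows → A takes values {T87, T34, T39} — violation; C=A94: 4 rows → A takes values {T39, T53, T33} — violation; C=A41: 2 rows → A takes values {T53, T87} — violation; C=A28: 2 rows → A takes values {T39, T87} — violation — fails.
(iii) B -> C: B=62: 3 rows → C takes values {A25, A41, A28} — violation; B=71: 3 rows → C takes values {A25, A94, A67} — violation; B=66: 2 rows → C takes values {A25, A28} — violation; B=57: 2 rows → C takes values {A94, A18} — violation; B=70: 2 rows → C takes values {A25, A94} — violation — fails.
(iv) C -> B: C=A25: 4 rows → B takes values {62, 71, 66, 70} — violation; C=A94: 4 rows → B takes values {71, 57, 65, 70} — violation; C=A41: 2 rows → B takes values {69, 62} — violation; C=A28: 2 rows → B takes values {62, 66} — violation — fails.
None of the 4 dependencies hold.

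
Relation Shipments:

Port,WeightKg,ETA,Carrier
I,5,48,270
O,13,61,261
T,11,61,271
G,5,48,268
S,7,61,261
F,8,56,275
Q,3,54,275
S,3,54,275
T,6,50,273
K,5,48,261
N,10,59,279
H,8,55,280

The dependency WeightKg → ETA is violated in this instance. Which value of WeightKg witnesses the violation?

WeightKg=5: 3 rows → ETA = 48, 48, 48 ✓
WeightKg=13: 1 row → ETA = 61 ✓
WeightKg=11: 1 row → ETA = 61 ✓
WeightKg=7: 1 row → ETA = 61 ✓
WeightKg=8: 2 rows → ETA takes values {56, 55} — violation
WeightKg=3: 2 rows → ETA = 54, 54 ✓
WeightKg=6: 1 row → ETA = 50 ✓
WeightKg=10: 1 row → ETA = 59 ✓
The only WeightKg value with inconsistent ETA is WeightKg=8.

8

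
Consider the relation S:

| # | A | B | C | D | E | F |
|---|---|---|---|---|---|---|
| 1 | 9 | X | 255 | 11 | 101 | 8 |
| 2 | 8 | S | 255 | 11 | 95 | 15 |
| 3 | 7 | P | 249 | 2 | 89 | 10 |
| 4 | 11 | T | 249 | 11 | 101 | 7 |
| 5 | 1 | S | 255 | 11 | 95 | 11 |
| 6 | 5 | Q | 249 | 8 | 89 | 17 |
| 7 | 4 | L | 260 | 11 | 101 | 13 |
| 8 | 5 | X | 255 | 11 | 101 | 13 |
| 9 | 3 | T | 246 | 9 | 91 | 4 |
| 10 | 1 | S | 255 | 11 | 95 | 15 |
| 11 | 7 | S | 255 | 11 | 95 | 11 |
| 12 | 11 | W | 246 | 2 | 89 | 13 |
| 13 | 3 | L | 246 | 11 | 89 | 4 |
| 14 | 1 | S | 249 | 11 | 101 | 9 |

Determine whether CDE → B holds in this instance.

No

(C=255, D=11, E=101): rows 1, 8 → B = X, X ✓
(C=255, D=11, E=95): rows 2, 5, 10, 11 → B = S, S, S, S ✓
(C=249, D=2, E=89): row 3 → B = P ✓
(C=249, D=11, E=101): rows 4, 14 → B takes values {T, S} — violation
(C=249, D=8, E=89): row 6 → B = Q ✓
(C=260, D=11, E=101): row 7 → B = L ✓
(C=246, D=9, E=91): row 9 → B = T ✓
(C=246, D=2, E=89): row 12 → B = W ✓
(C=246, D=11, E=89): row 13 → B = L ✓
Two rows agree on CDE but differ on B, so CDE → B does not hold.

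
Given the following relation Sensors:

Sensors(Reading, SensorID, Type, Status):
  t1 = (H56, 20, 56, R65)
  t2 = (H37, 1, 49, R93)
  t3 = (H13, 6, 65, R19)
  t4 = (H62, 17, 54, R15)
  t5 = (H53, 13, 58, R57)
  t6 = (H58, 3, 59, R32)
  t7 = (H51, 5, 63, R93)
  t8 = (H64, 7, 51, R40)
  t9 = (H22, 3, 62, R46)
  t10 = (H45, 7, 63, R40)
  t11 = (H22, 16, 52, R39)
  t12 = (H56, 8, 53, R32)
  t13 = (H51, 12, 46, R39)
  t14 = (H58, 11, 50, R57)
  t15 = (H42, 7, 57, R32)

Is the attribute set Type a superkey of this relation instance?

No

Rows 7 and 10 have the same Type value Type=63 but are distinct tuples, so Type does not determine every attribute — not a superkey.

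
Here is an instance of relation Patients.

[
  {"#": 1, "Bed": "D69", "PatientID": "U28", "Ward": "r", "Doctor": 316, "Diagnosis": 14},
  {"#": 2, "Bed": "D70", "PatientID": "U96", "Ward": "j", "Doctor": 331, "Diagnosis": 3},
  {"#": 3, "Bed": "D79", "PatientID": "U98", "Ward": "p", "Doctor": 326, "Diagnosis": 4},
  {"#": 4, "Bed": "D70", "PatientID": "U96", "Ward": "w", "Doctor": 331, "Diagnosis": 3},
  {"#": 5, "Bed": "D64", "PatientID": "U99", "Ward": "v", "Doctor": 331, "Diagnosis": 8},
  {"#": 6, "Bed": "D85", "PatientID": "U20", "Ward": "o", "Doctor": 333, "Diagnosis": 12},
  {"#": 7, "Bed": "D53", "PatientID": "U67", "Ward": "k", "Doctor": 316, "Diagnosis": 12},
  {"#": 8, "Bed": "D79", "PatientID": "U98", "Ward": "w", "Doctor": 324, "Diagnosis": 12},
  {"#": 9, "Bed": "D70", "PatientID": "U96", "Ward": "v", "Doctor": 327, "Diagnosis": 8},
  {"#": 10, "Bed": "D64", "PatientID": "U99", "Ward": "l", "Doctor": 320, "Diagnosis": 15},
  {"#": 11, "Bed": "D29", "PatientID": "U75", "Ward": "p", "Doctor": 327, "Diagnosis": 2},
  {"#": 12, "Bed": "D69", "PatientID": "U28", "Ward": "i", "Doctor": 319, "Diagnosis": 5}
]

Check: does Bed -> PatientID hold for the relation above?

Bed=D69: rows 1, 12 → PatientID = U28, U28 ✓
Bed=D70: rows 2, 4, 9 → PatientID = U96, U96, U96 ✓
Bed=D79: rows 3, 8 → PatientID = U98, U98 ✓
Bed=D64: rows 5, 10 → PatientID = U99, U99 ✓
Bed=D85: row 6 → PatientID = U20 ✓
Bed=D53: row 7 → PatientID = U67 ✓
Bed=D29: row 11 → PatientID = U75 ✓
Every Bed value is associated with a single PatientID value, so Bed -> PatientID holds.

Yes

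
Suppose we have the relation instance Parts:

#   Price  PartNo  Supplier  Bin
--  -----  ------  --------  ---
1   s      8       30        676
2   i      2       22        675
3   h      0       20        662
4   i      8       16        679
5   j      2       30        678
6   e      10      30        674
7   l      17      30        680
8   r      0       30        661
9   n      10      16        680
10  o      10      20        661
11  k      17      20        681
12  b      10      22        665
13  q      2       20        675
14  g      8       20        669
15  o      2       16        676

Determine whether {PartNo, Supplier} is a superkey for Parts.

All 15 rows have distinct {PartNo, Supplier} values, so {PartNo, Supplier} → (all attributes) holds and {PartNo, Supplier} is a superkey.

Yes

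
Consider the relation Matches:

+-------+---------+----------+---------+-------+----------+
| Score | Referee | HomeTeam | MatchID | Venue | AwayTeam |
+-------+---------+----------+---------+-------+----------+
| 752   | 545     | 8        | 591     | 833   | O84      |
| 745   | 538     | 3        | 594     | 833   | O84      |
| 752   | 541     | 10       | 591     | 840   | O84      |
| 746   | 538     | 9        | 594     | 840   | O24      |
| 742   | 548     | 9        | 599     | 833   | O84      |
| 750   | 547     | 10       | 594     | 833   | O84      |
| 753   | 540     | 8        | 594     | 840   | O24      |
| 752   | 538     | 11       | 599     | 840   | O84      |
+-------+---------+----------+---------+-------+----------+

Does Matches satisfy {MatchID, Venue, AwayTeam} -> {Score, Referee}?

No

(MatchID=591, Venue=833, AwayTeam=O84): 1 row → {Score,Referee} = (752, 545) ✓
(MatchID=594, Venue=833, AwayTeam=O84): 2 rows → {Score,Referee} takes values {(745, 538), (750, 547)} — violation
(MatchID=591, Venue=840, AwayTeam=O84): 1 row → {Score,Referee} = (752, 541) ✓
(MatchID=594, Venue=840, AwayTeam=O24): 2 rows → {Score,Referee} takes values {(746, 538), (753, 540)} — violation
(MatchID=599, Venue=833, AwayTeam=O84): 1 row → {Score,Referee} = (742, 548) ✓
(MatchID=599, Venue=840, AwayTeam=O84): 1 row → {Score,Referee} = (752, 538) ✓
Two rows agree on {MatchID, Venue, AwayTeam} but differ on {Score, Referee}, so {MatchID, Venue, AwayTeam} -> {Score, Referee} does not hold.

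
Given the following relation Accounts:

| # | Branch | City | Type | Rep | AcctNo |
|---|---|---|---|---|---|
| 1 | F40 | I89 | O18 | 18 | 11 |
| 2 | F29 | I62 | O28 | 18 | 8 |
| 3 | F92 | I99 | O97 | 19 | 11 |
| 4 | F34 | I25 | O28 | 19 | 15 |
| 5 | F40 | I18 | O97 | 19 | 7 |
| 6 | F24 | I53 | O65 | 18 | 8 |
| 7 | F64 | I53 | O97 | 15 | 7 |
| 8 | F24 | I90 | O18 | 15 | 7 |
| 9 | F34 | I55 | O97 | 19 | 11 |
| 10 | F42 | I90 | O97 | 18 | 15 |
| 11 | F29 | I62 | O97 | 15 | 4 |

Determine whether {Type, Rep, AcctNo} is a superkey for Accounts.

Rows 3 and 9 have the same {Type, Rep, AcctNo} value (Type=O97, Rep=19, AcctNo=11) but are distinct tuples, so {Type, Rep, AcctNo} does not determine every attribute — not a superkey.

No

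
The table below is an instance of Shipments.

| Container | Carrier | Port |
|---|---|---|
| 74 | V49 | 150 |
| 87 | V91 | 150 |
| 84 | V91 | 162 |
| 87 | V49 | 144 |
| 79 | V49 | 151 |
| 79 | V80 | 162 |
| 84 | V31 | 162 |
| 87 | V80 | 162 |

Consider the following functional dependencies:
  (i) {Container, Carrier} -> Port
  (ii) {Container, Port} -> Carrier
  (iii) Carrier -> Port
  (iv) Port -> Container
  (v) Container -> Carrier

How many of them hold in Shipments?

(i) {Container, Carrier} -> Port: every LHS value maps to a single RHS value — holds.
(ii) {Container, Port} -> Carrier: (Container=84, Port=162): 2 rows → Carrier takes values {V91, V31} — violation — fails.
(iii) Carrier -> Port: Carrier=V49: 3 rows → Port takes values {150, 144, 151} — violation; Carrier=V91: 2 rows → Port takes values {150, 162} — violation — fails.
(iv) Port -> Container: Port=150: 2 rows → Container takes values {74, 87} — violation; Port=162: 4 rows → Container takes values {84, 79, 87} — violation — fails.
(v) Container -> Carrier: Container=87: 3 rows → Carrier takes values {V91, V49, V80} — violation; Container=84: 2 rows → Carrier takes values {V91, V31} — violation; Container=79: 2 rows → Carrier takes values {V49, V80} — violation — fails.
1 of the 5 dependencies holds.

1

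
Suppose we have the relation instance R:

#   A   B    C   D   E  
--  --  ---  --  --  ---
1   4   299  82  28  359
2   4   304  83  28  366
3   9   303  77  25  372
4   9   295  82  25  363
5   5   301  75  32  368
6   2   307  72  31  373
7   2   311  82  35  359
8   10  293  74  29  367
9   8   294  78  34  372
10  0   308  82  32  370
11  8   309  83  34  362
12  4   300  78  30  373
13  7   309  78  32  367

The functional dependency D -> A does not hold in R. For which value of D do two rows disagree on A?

D=28: rows 1, 2 → A = 4, 4 ✓
D=25: rows 3, 4 → A = 9, 9 ✓
D=32: rows 5, 10, 13 → A takes values {5, 0, 7} — violation
D=31: row 6 → A = 2 ✓
D=35: row 7 → A = 2 ✓
D=29: row 8 → A = 10 ✓
D=34: rows 9, 11 → A = 8, 8 ✓
D=30: row 12 → A = 4 ✓
The only D value with inconsistent A is D=32.

32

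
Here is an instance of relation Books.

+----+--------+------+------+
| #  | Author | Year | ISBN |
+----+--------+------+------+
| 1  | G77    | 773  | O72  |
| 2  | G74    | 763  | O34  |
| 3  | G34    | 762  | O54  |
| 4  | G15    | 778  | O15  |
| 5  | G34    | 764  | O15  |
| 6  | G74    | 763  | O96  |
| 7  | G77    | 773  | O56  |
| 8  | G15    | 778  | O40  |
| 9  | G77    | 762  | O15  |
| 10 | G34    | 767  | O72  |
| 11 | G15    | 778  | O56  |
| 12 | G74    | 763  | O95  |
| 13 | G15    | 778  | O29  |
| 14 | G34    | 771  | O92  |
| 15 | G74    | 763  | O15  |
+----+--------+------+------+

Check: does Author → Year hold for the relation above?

Author=G77: rows 1, 7, 9 → Year takes values {773, 762} — violation
Author=G74: rows 2, 6, 12, 15 → Year = 763, 763, 763, 763 ✓
Author=G34: rows 3, 5, 10, 14 → Year takes values {762, 764, 767, 771} — violation
Author=G15: rows 4, 8, 11, 13 → Year = 778, 778, 778, 778 ✓
Two rows agree on Author but differ on Year, so Author → Year does not hold.

No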